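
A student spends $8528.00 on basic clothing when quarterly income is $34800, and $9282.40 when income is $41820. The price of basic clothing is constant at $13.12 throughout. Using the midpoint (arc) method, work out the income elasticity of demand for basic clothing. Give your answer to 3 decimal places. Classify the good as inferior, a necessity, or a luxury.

0.462 (necessity)

With a constant price, Q₁ = 8528.00/13.12 = 650.000 and Q₂ = 9282.40/13.12 = 707.500 (equivalently, work directly with expenditure since P cancels).
Midpoint %ΔQ = (9282.40 − 8528.00)/8905.20 = 0.08471; midpoint %ΔI = (41820 − 34800)/38310 = 0.18324.
η = 0.08471 / 0.18324 = 0.462.
0 < η < 1 ⇒ necessity.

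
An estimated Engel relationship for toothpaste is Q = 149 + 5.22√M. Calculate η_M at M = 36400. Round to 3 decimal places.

0.435

At M = 36400: Q = 1144.913.
dQ/dM = 5.22/(2√M) = 0.0136801 at this income.
η = (dQ/dM)·(M/Q) = 0.0136801 × (36400/1144.913) = 0.435.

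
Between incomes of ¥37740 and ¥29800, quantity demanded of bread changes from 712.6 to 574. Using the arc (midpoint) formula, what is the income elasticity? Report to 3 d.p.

ΔQ = 574 − 712.6 = -138.6; midpoint Q̄ = (712.6 + 574)/2 = 643.3.
ΔI = 29800 − 37740 = -7940; midpoint Ī = (37740 + 29800)/2 = 33770.
η = (ΔQ/Q̄) ÷ (ΔI/Ī) = (-138.6/643.3) ÷ (-7940/33770) = 0.916.

0.916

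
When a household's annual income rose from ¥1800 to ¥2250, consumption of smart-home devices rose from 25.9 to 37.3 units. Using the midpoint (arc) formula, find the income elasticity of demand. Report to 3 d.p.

ΔQ = 37.3 − 25.9 = 11.4; midpoint Q̄ = (25.9 + 37.3)/2 = 31.6.
ΔI = 2250 − 1800 = 450; midpoint Ī = (1800 + 2250)/2 = 2025.
η = (ΔQ/Q̄) ÷ (ΔI/Ī) = (11.4/31.6) ÷ (450/2025) = 1.623.

1.623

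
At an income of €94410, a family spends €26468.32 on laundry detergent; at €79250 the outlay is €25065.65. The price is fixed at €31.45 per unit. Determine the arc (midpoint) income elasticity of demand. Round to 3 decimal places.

With a constant price, Q₁ = 26468.32/31.45 = 841.600 and Q₂ = 25065.65/31.45 = 797.000 (equivalently, work directly with expenditure since P cancels).
Midpoint %ΔQ = (25065.65 − 26468.32)/25766.99 = -0.05444; midpoint %ΔI = (79250 − 94410)/86830 = -0.17459.
η = -0.05444 / -0.17459 = 0.312.

0.312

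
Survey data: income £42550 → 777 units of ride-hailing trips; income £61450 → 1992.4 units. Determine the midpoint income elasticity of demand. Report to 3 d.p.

2.415

ΔQ = 1992.4 − 777 = 1215.4; midpoint Q̄ = (777 + 1992.4)/2 = 1384.7.
ΔI = 61450 − 42550 = 18900; midpoint Ī = (42550 + 61450)/2 = 52000.
η = (ΔQ/Q̄) ÷ (ΔI/Ī) = (1215.4/1384.7) ÷ (18900/52000) = 2.415.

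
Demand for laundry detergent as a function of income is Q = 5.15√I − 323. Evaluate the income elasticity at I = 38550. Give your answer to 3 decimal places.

At I = 38550: Q = 688.159.
dQ/dI = 5.15/(2√I) = 0.0131149 at this income.
η = (dQ/dI)·(I/Q) = 0.0131149 × (38550/688.159) = 0.735.

0.735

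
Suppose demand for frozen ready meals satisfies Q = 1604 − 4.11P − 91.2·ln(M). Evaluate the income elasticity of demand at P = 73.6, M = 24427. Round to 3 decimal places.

At P = 73.6, M = 24427: Q = 380.070.
Holding P constant, ∂Q/∂M = -91.2/M = -0.00373357.
η_M = (∂Q/∂M)·(M/Q) = -0.00373357 × (24427/380.070) = -0.240.

-0.240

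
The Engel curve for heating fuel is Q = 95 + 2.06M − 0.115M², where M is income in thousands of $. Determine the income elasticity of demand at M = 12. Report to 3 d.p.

-0.081

At M = 12: Q = 103.1600.
dQ/dM = 2.06 − 0.23M = -0.70000.
η = (dQ/dM)·(M/Q) = -0.70000 × (12/103.1600) = -0.081.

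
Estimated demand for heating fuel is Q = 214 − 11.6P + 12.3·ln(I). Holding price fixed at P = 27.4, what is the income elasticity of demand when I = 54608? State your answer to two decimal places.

0.41

At P = 27.4, I = 54608: Q = 30.328.
Holding P constant, ∂Q/∂I = 12.3/I = 0.000225242.
η_I = (∂Q/∂I)·(I/Q) = 0.000225242 × (54608/30.328) = 0.41.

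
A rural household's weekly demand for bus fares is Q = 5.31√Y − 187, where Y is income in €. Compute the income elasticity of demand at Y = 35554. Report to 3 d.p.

At Y = 35554: Q = 814.241.
dQ/dY = 5.31/(2√Y) = 0.0140806 at this income.
η = (dQ/dY)·(Y/Q) = 0.0140806 × (35554/814.241) = 0.615.

0.615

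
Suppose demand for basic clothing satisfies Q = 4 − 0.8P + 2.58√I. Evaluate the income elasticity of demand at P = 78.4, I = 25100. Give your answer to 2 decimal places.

0.58

At P = 78.4, I = 25100: Q = 350.029.
Holding P constant, ∂Q/∂I = 2.58/(2√I) = 0.00814241.
η_I = (∂Q/∂I)·(I/Q) = 0.00814241 × (25100/350.029) = 0.58.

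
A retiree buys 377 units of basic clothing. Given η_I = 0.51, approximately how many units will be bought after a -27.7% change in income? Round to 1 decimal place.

%ΔQ ≈ η × %ΔI = 0.51 × (-27.7%) = -14.127%.
New Q ≈ 377 × (1 − 0.14127) = 323.7.

323.7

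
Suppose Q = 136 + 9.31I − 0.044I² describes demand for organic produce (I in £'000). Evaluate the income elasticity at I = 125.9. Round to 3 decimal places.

-0.365

At I = 125.9: Q = 610.6934.
dQ/dI = 9.31 − 0.088I = -1.76920.
η = (dQ/dI)·(I/Q) = -1.76920 × (125.9/610.6934) = -0.365.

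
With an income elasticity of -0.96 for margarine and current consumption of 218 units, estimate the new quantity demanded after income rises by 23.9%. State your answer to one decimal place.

%ΔQ ≈ η × %ΔI = -0.96 × 23.9% = -22.944%.
New Q ≈ 218 × (1 − 0.22944) = 168.0.

168.0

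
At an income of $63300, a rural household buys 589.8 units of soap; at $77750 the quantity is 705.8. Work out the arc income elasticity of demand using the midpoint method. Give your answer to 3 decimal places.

ΔQ = 705.8 − 589.8 = 116; midpoint Q̄ = (589.8 + 705.8)/2 = 647.8.
ΔI = 77750 − 63300 = 14450; midpoint Ī = (63300 + 77750)/2 = 70525.
η = (ΔQ/Q̄) ÷ (ΔI/Ī) = (116/647.8) ÷ (14450/70525) = 0.874.

0.874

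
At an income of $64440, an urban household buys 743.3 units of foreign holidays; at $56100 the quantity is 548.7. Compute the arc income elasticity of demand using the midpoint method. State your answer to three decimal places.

ΔQ = 548.7 − 743.3 = -194.6; midpoint Q̄ = (743.3 + 548.7)/2 = 646.
ΔI = 56100 − 64440 = -8340; midpoint Ī = (64440 + 56100)/2 = 60270.
η = (ΔQ/Q̄) ÷ (ΔI/Ī) = (-194.6/646) ÷ (-8340/60270) = 2.177.

2.177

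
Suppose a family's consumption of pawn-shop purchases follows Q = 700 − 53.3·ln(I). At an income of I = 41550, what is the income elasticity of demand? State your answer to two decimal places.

-0.40

At I = 41550: Q = 133.173.
dQ/dI = -53.3/I = -0.00128279 at this income.
η = (dQ/dI)·(I/Q) = -0.00128279 × (41550/133.173) = -0.40.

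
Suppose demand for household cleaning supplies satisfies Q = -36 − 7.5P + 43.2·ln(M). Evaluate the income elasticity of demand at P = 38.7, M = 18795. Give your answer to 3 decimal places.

0.437

At P = 38.7, M = 18795: Q = 98.896.
Holding P constant, ∂Q/∂M = 43.2/M = 0.00229848.
η_M = (∂Q/∂M)·(M/Q) = 0.00229848 × (18795/98.896) = 0.437.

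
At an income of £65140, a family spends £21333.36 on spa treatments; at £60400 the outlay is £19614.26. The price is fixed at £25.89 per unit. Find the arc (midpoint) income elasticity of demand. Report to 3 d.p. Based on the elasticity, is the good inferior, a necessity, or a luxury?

With a constant price, Q₁ = 21333.36/25.89 = 824.000 and Q₂ = 19614.26/25.89 = 757.600 (equivalently, work directly with expenditure since P cancels).
Midpoint %ΔQ = (19614.26 − 21333.36)/20473.81 = -0.08397; midpoint %ΔI = (60400 − 65140)/62770 = -0.07551.
η = -0.08397 / -0.07551 = 1.112.
η > 1 ⇒ luxury.

1.112 (luxury)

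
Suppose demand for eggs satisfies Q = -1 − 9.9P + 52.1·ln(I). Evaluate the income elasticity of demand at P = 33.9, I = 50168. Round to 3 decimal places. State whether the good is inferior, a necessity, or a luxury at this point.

0.229 (necessity)

At P = 33.9, I = 50168: Q = 227.275.
Holding P constant, ∂Q/∂I = 52.1/I = 0.00103851.
η_I = (∂Q/∂I)·(I/Q) = 0.00103851 × (50168/227.275) = 0.229.
Since 0 < η < 1, this is a necessity.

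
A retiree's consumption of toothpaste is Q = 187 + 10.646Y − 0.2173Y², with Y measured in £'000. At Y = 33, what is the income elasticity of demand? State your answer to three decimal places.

-0.404

At Y = 33: Q = 301.6783.
dQ/dY = 10.646 − 0.4346Y = -3.69580.
η = (dQ/dY)·(Y/Q) = -3.69580 × (33/301.6783) = -0.404.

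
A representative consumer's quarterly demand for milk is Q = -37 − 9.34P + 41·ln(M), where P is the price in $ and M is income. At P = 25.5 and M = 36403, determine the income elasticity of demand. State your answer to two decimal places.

At P = 25.5, M = 36403: Q = 155.429.
Holding P constant, ∂Q/∂M = 41/M = 0.00112628.
η_M = (∂Q/∂M)·(M/Q) = 0.00112628 × (36403/155.429) = 0.26.

0.26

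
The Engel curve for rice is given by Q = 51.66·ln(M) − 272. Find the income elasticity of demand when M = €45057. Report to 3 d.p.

At M = 45057: Q = 281.572.
dQ/dM = 51.66/M = 0.00114655 at this income.
η = (dQ/dM)·(M/Q) = 0.00114655 × (45057/281.572) = 0.183.

0.183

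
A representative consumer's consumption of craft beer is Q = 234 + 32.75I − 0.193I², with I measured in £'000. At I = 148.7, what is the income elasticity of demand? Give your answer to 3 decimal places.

-4.382

At I = 148.7: Q = 836.3688.
dQ/dI = 32.75 − 0.386I = -24.64820.
η = (dQ/dI)·(I/Q) = -24.64820 × (148.7/836.3688) = -4.382.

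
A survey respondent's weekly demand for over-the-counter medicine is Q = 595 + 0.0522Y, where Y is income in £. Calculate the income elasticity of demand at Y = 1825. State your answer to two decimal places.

At Y = 1825: Q = 690.265.
dQ/dY = 0.0522.
η = (dQ/dY)·(Y/Q) = 0.0522 × (1825/690.265) = 0.14.

0.14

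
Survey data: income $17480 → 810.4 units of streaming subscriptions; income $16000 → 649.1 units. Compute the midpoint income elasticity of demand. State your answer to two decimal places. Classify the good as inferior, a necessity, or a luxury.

ΔQ = 649.1 − 810.4 = -161.3; midpoint Q̄ = (810.4 + 649.1)/2 = 729.75.
ΔI = 16000 − 17480 = -1480; midpoint Ī = (17480 + 16000)/2 = 16740.
η = (ΔQ/Q̄) ÷ (ΔI/Ī) = (-161.3/729.75) ÷ (-1480/16740) = 2.50.
η > 1 ⇒ luxury.

2.50 (luxury)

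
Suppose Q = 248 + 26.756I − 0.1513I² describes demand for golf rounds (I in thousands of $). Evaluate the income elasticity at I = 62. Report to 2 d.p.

0.37

At I = 62: Q = 1325.2748.
dQ/dI = 26.756 − 0.3026I = 7.99480.
η = (dQ/dI)·(I/Q) = 7.99480 × (62/1325.2748) = 0.37.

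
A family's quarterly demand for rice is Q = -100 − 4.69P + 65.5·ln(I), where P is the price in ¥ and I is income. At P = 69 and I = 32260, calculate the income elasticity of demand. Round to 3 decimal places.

0.255

At P = 69, I = 32260: Q = 256.384.
Holding P constant, ∂Q/∂I = 65.5/I = 0.00203038.
η_I = (∂Q/∂I)·(I/Q) = 0.00203038 × (32260/256.384) = 0.255.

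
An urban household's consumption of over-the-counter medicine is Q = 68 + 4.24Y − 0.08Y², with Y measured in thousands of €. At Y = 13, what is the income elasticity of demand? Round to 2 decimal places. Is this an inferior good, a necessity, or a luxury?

0.26 (necessity)

At Y = 13: Q = 109.6000.
dQ/dY = 4.24 − 0.16Y = 2.16000.
η = (dQ/dY)·(Y/Q) = 2.16000 × (13/109.6000) = 0.26.
0 < η < 1 ⇒ necessity.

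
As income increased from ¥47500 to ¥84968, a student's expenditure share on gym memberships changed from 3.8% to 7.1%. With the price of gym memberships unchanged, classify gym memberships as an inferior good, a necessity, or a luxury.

The budget share rises as income rises, so η > 1.

luxury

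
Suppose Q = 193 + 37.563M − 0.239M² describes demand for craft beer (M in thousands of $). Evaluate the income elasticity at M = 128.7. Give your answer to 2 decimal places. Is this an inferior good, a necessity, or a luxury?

-2.89 (inferior good)

At M = 128.7: Q = 1068.6362.
dQ/dM = 37.563 − 0.478M = -23.95560.
η = (dQ/dM)·(M/Q) = -23.95560 × (128.7/1068.6362) = -2.89.
η < 0 ⇒ inferior good.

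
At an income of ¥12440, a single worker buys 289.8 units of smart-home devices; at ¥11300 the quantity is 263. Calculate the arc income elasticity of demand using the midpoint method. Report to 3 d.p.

1.010

ΔQ = 263 − 289.8 = -26.8; midpoint Q̄ = (289.8 + 263)/2 = 276.4.
ΔI = 11300 − 12440 = -1140; midpoint Ī = (12440 + 11300)/2 = 11870.
η = (ΔQ/Q̄) ÷ (ΔI/Ī) = (-26.8/276.4) ÷ (-1140/11870) = 1.010.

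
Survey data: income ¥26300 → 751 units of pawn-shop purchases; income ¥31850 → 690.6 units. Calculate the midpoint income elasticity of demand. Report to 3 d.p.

ΔQ = 690.6 − 751 = -60.4; midpoint Q̄ = (751 + 690.6)/2 = 720.8.
ΔI = 31850 − 26300 = 5550; midpoint Ī = (26300 + 31850)/2 = 29075.
η = (ΔQ/Q̄) ÷ (ΔI/Ī) = (-60.4/720.8) ÷ (5550/29075) = -0.439.

-0.439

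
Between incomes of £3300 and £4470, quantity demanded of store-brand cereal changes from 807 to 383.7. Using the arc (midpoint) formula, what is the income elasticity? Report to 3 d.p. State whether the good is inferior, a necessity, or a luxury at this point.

ΔQ = 383.7 − 807 = -423.3; midpoint Q̄ = (807 + 383.7)/2 = 595.35.
ΔI = 4470 − 3300 = 1170; midpoint Ī = (3300 + 4470)/2 = 3885.
η = (ΔQ/Q̄) ÷ (ΔI/Ī) = (-423.3/595.35) ÷ (1170/3885) = -2.361.
η < 0 ⇒ inferior good.

-2.361 (inferior good)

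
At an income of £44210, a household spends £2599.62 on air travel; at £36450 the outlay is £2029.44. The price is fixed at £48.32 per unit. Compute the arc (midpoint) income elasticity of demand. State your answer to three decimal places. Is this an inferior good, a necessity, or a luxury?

With a constant price, Q₁ = 2599.62/48.32 = 53.800 and Q₂ = 2029.44/48.32 = 42.000 (equivalently, work directly with expenditure since P cancels).
Midpoint %ΔQ = (2029.44 − 2599.62)/2314.53 = -0.24635; midpoint %ΔI = (36450 − 44210)/40330 = -0.19241.
η = -0.24635 / -0.19241 = 1.280.
η > 1 ⇒ luxury.

1.280 (luxury)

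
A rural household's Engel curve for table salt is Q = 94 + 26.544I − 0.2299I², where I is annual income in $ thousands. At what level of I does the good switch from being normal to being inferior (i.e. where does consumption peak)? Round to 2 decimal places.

dQ/dI = 26.544 − 0.4598I.
The good is inferior where dQ/dI < 0. Setting dQ/dI = 0 gives I = 26.544 / 0.4598 = 57.73.

57.73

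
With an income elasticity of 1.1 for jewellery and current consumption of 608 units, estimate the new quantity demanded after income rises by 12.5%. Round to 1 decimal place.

%ΔQ ≈ η × %ΔI = 1.1 × 12.5% = 13.75%.
New Q ≈ 608 × (1 + 0.1375) = 691.6.

691.6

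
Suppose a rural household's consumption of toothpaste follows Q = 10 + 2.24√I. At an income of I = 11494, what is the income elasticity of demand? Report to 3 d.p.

0.480

At I = 11494: Q = 250.151.
dQ/dI = 2.24/(2√I) = 0.0104468 at this income.
η = (dQ/dI)·(I/Q) = 0.0104468 × (11494/250.151) = 0.480.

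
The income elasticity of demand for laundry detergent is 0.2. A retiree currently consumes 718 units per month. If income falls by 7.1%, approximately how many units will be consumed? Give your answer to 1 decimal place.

%ΔQ ≈ η × %ΔI = 0.2 × (-7.1%) = -1.42%.
New Q ≈ 718 × (1 − 0.0142) = 707.8.

707.8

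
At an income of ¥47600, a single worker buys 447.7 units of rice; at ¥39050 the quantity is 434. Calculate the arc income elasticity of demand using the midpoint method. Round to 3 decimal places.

ΔQ = 434 − 447.7 = -13.7; midpoint Q̄ = (447.7 + 434)/2 = 440.85.
ΔI = 39050 − 47600 = -8550; midpoint Ī = (47600 + 39050)/2 = 43325.
η = (ΔQ/Q̄) ÷ (ΔI/Ī) = (-13.7/440.85) ÷ (-8550/43325) = 0.157.

0.157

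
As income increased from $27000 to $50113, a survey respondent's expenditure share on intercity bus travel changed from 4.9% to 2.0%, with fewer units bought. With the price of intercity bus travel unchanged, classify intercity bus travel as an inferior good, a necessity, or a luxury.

inferior good

Quantity demanded falls as income rises, so η < 0.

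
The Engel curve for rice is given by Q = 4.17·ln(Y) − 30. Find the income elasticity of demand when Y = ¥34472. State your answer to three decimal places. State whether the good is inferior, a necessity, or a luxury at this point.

0.307 (necessity)

At Y = 34472: Q = 13.568.
dQ/dY = 4.17/Y = 0.000120968 at this income.
η = (dQ/dY)·(Y/Q) = 0.000120968 × (34472/13.568) = 0.307.
Since 0 < η < 1, the good is a necessity.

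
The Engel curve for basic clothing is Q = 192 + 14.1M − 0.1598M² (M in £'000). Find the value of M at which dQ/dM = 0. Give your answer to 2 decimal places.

44.12

dQ/dM = 14.1 − 0.3196M.
The good is inferior where dQ/dM < 0. Setting dQ/dM = 0 gives M = 14.1 / 0.3196 = 44.12.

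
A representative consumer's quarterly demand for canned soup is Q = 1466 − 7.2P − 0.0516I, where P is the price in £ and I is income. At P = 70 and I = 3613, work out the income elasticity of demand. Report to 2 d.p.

At P = 70, I = 3613: Q = 775.569.
Holding P constant, ∂Q/∂I = −0.0516.
η_I = (∂Q/∂I)·(I/Q) = -0.0516 × (3613/775.569) = -0.24.

-0.24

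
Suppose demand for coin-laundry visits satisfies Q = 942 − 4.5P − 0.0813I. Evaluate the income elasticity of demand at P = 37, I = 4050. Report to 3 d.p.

-0.738

At P = 37, I = 4050: Q = 446.235.
Holding P constant, ∂Q/∂I = −0.0813.
η_I = (∂Q/∂I)·(I/Q) = -0.0813 × (4050/446.235) = -0.738.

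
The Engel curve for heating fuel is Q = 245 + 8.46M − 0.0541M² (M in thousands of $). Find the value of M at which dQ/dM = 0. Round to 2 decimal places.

78.19

dQ/dM = 8.46 − 0.1082M.
The good is inferior where dQ/dM < 0. Setting dQ/dM = 0 gives M = 8.46 / 0.1082 = 78.19.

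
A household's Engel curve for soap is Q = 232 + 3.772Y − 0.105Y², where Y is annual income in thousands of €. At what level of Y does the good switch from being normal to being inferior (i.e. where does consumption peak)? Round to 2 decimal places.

dQ/dY = 3.772 − 0.21Y.
The good is inferior where dQ/dY < 0. Setting dQ/dY = 0 gives Y = 3.772 / 0.21 = 17.96.

17.96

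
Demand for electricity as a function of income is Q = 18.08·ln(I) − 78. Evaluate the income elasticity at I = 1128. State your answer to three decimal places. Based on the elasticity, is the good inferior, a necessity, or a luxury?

At I = 1128: Q = 49.070.
dQ/dI = 18.08/I = 0.0160284 at this income.
η = (dQ/dI)·(I/Q) = 0.0160284 × (1128/49.070) = 0.368.
Since 0 < η < 1, the good is a necessity.

0.368 (necessity)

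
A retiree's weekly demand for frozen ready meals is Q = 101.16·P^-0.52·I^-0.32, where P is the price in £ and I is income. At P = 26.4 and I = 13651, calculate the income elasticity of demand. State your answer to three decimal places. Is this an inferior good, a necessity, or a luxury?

-0.320 (inferior good)

For a multiplicative demand Q = A·P^α·I^β, the income elasticity is β everywhere.
Here β = -0.32, so η = -0.320.
Since η < 0, this is an inferior good.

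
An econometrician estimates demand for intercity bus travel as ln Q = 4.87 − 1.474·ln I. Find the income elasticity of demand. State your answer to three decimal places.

-1.474

In a log-linear demand, the coefficient on ln I is the income elasticity.
So η = -1.474.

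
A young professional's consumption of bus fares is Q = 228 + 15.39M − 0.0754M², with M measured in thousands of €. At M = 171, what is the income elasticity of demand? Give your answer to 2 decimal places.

-2.71

At M = 171: Q = 654.9186.
dQ/dM = 15.39 − 0.1508M = -10.39680.
η = (dQ/dM)·(M/Q) = -10.39680 × (171/654.9186) = -2.71.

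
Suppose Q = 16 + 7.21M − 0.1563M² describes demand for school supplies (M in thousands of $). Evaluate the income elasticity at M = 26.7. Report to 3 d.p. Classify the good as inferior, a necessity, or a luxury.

At M = 26.7: Q = 97.0823.
dQ/dM = 7.21 − 0.3126M = -1.13642.
η = (dQ/dM)·(M/Q) = -1.13642 × (26.7/97.0823) = -0.313.
η < 0 ⇒ inferior good.

-0.313 (inferior good)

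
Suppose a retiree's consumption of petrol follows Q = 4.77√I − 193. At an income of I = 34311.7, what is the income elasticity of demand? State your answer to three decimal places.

At I = 34311.7: Q = 690.567.
dQ/dI = 4.77/(2√I) = 0.0128756 at this income.
η = (dQ/dI)·(I/Q) = 0.0128756 × (34311.7/690.567) = 0.640.

0.640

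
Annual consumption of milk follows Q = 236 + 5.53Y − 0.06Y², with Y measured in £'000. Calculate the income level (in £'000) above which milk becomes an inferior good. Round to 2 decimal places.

46.08

dQ/dY = 5.53 − 0.12Y.
The good is inferior where dQ/dY < 0. Setting dQ/dY = 0 gives Y = 5.53 / 0.12 = 46.08.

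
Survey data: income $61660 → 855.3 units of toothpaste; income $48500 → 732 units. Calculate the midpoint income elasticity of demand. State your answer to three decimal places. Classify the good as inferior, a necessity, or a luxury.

0.650 (necessity)

ΔQ = 732 − 855.3 = -123.3; midpoint Q̄ = (855.3 + 732)/2 = 793.65.
ΔI = 48500 − 61660 = -13160; midpoint Ī = (61660 + 48500)/2 = 55080.
η = (ΔQ/Q̄) ÷ (ΔI/Ī) = (-123.3/793.65) ÷ (-13160/55080) = 0.650.
0 < η < 1 ⇒ necessity.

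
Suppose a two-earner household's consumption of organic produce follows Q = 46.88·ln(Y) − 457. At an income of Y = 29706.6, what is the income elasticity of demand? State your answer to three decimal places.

At Y = 29706.6: Q = 25.823.
dQ/dY = 46.88/Y = 0.0015781 at this income.
η = (dQ/dY)·(Y/Q) = 0.0015781 × (29706.6/25.823) = 1.815.

1.815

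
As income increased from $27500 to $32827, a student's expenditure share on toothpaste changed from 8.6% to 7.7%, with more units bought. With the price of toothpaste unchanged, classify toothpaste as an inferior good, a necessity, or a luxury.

necessity

Quantity rises but the budget share falls as income rises, so 0 < η < 1.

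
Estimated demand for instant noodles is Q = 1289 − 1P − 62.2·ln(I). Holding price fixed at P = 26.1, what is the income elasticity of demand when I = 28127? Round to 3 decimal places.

At P = 26.1, I = 28127: Q = 625.693.
Holding P constant, ∂Q/∂I = -62.2/I = -0.0022114.
η_I = (∂Q/∂I)·(I/Q) = -0.0022114 × (28127/625.693) = -0.099.

-0.099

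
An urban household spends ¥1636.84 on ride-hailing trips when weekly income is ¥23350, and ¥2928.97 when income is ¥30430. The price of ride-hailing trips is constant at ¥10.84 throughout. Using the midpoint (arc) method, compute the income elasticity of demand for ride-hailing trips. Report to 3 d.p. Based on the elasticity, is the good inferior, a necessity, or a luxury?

With a constant price, Q₁ = 1636.84/10.84 = 151.000 and Q₂ = 2928.97/10.84 = 270.200 (equivalently, work directly with expenditure since P cancels).
Midpoint %ΔQ = (2928.97 − 1636.84)/2282.90 = 0.56600; midpoint %ΔI = (30430 − 23350)/26890 = 0.26329.
η = 0.56600 / 0.26329 = 2.150.
η > 1 ⇒ luxury.

2.150 (luxury)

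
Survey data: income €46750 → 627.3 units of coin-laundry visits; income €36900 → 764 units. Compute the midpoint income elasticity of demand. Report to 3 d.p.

ΔQ = 764 − 627.3 = 136.7; midpoint Q̄ = (627.3 + 764)/2 = 695.65.
ΔI = 36900 − 46750 = -9850; midpoint Ī = (46750 + 36900)/2 = 41825.
η = (ΔQ/Q̄) ÷ (ΔI/Ī) = (136.7/695.65) ÷ (-9850/41825) = -0.834.

-0.834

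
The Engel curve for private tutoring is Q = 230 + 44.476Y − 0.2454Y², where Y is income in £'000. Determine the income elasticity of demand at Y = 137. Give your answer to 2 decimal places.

At Y = 137: Q = 1717.2994.
dQ/dY = 44.476 − 0.4908Y = -22.76360.
η = (dQ/dY)·(Y/Q) = -22.76360 × (137/1717.2994) = -1.82.

-1.82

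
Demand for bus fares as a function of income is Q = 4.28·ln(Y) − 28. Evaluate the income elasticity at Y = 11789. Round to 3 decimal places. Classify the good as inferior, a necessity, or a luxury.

At Y = 11789: Q = 12.125.
dQ/dY = 4.28/Y = 0.00036305 at this income.
η = (dQ/dY)·(Y/Q) = 0.00036305 × (11789/12.125) = 0.353.
Since 0 < η < 1, the good is a necessity.

0.353 (necessity)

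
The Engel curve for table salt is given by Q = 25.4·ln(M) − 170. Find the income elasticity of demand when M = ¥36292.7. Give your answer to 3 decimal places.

0.263

At M = 36292.7: Q = 96.684.
dQ/dM = 25.4/M = 0.000699865 at this income.
η = (dQ/dM)·(M/Q) = 0.000699865 × (36292.7/96.684) = 0.263.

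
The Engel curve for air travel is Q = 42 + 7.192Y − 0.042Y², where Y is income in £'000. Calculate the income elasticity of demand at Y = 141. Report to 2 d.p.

-2.97

At Y = 141: Q = 221.0700.
dQ/dY = 7.192 − 0.084Y = -4.65200.
η = (dQ/dY)·(Y/Q) = -4.65200 × (141/221.0700) = -2.97.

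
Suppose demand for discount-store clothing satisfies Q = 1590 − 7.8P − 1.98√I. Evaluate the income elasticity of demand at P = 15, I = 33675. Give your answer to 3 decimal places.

At P = 15, I = 33675: Q = 1109.655.
Holding P constant, ∂Q/∂I = -1.98/(2√I) = -0.00539488.
η_I = (∂Q/∂I)·(I/Q) = -0.00539488 × (33675/1109.655) = -0.164.

-0.164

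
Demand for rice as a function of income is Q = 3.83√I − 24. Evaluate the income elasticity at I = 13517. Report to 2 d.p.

0.53

At I = 13517: Q = 421.286.
dQ/dI = 3.83/(2√I) = 0.0164713 at this income.
η = (dQ/dI)·(I/Q) = 0.0164713 × (13517/421.286) = 0.53.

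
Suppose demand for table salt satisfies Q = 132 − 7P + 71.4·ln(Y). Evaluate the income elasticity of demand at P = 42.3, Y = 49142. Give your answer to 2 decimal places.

0.12

At P = 42.3, Y = 49142: Q = 607.196.
Holding P constant, ∂Q/∂Y = 71.4/Y = 0.00145293.
η_Y = (∂Q/∂Y)·(Y/Q) = 0.00145293 × (49142/607.196) = 0.12.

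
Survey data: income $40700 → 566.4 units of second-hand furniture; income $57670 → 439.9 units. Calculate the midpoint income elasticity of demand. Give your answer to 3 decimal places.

ΔQ = 439.9 − 566.4 = -126.5; midpoint Q̄ = (566.4 + 439.9)/2 = 503.15.
ΔI = 57670 − 40700 = 16970; midpoint Ī = (40700 + 57670)/2 = 49185.
η = (ΔQ/Q̄) ÷ (ΔI/Ī) = (-126.5/503.15) ÷ (16970/49185) = -0.729.

-0.729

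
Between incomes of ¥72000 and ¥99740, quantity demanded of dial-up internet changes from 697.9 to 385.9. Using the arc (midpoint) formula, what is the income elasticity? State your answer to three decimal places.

-1.782

ΔQ = 385.9 − 697.9 = -312; midpoint Q̄ = (697.9 + 385.9)/2 = 541.9.
ΔI = 99740 − 72000 = 27740; midpoint Ī = (72000 + 99740)/2 = 85870.
η = (ΔQ/Q̄) ÷ (ΔI/Ī) = (-312/541.9) ÷ (27740/85870) = -1.782.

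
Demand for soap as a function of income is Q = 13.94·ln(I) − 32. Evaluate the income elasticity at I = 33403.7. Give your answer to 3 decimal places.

At I = 33403.7: Q = 113.205.
dQ/dI = 13.94/I = 0.000417319 at this income.
η = (dQ/dI)·(I/Q) = 0.000417319 × (33403.7/113.205) = 0.123.

0.123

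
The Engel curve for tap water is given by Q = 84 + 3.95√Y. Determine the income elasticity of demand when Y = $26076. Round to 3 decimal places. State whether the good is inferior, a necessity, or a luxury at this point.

0.442 (necessity)

At Y = 26076: Q = 721.849.
dQ/dY = 3.95/(2√Y) = 0.0122306 at this income.
η = (dQ/dY)·(Y/Q) = 0.0122306 × (26076/721.849) = 0.442.
Since 0 < η < 1, the good is a necessity.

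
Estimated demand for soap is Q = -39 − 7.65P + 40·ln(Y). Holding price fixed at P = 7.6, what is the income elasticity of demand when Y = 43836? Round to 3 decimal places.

0.121

At P = 7.6, Y = 43836: Q = 330.388.
Holding P constant, ∂Q/∂Y = 40/Y = 0.000912492.
η_Y = (∂Q/∂Y)·(Y/Q) = 0.000912492 × (43836/330.388) = 0.121.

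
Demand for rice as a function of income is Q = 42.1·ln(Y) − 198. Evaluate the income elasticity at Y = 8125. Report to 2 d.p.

0.23

At Y = 8125: Q = 181.014.
dQ/dY = 42.1/Y = 0.00518154 at this income.
η = (dQ/dY)·(Y/Q) = 0.00518154 × (8125/181.014) = 0.23.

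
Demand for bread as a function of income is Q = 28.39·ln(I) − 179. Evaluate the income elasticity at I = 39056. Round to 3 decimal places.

0.234

At I = 39056: Q = 121.160.
dQ/dI = 28.39/I = 0.000726905 at this income.
η = (dQ/dI)·(I/Q) = 0.000726905 × (39056/121.160) = 0.234.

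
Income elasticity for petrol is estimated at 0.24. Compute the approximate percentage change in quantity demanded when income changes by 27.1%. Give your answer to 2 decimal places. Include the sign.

6.50%

%ΔQ ≈ η × %ΔI = 0.24 × 27.1% = 6.50%.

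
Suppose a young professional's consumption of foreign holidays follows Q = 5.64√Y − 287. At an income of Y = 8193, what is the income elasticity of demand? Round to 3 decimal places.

At Y = 8193: Q = 223.506.
dQ/dY = 5.64/(2√Y) = 0.031155 at this income.
η = (dQ/dY)·(Y/Q) = 0.031155 × (8193/223.506) = 1.142.

1.142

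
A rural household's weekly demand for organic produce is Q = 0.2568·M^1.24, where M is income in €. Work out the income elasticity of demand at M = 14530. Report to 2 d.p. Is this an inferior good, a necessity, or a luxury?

For Q = A·M^β the income elasticity is constant and equal to β.
Here β = 1.24, so η = 1.24.
Since η > 1, the good is a luxury.

1.24 (luxury)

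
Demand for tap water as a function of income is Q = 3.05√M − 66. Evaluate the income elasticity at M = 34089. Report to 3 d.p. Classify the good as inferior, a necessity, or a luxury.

At M = 34089: Q = 497.128.
dQ/dM = 3.05/(2√M) = 0.00825967 at this income.
η = (dQ/dM)·(M/Q) = 0.00825967 × (34089/497.128) = 0.566.
Since 0 < η < 1, the good is a necessity.

0.566 (necessity)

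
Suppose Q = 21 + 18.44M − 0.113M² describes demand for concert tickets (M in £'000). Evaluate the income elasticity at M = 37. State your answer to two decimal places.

0.68

At M = 37: Q = 548.5830.
dQ/dM = 18.44 − 0.226M = 10.07800.
η = (dQ/dM)·(M/Q) = 10.07800 × (37/548.5830) = 0.68.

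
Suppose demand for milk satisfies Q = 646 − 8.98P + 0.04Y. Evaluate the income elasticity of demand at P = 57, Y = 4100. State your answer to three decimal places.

0.550

At P = 57, Y = 4100: Q = 298.140.
Holding P constant, ∂Q/∂Y = 0.04.
η_Y = (∂Q/∂Y)·(Y/Q) = 0.04 × (4100/298.140) = 0.550.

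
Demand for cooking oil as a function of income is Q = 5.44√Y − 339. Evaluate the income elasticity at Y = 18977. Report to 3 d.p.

0.913

At Y = 18977: Q = 410.398.
dQ/dY = 5.44/(2√Y) = 0.0197449 at this income.
η = (dQ/dY)·(Y/Q) = 0.0197449 × (18977/410.398) = 0.913.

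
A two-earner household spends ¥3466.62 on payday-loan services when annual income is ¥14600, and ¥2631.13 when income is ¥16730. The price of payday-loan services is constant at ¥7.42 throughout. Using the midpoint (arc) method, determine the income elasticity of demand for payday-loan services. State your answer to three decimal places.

With a constant price, Q₁ = 3466.62/7.42 = 467.199 and Q₂ = 2631.13/7.42 = 354.600 (equivalently, work directly with expenditure since P cancels).
Midpoint %ΔQ = (2631.13 − 3466.62)/3048.88 = -0.27403; midpoint %ΔI = (16730 − 14600)/15665 = 0.13597.
η = -0.27403 / 0.13597 = -2.015.

-2.015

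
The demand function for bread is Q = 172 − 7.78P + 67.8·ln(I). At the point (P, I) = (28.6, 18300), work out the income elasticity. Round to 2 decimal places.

At P = 28.6, I = 18300: Q = 614.926.
Holding P constant, ∂Q/∂I = 67.8/I = 0.00370492.
η_I = (∂Q/∂I)·(I/Q) = 0.00370492 × (18300/614.926) = 0.11.

0.11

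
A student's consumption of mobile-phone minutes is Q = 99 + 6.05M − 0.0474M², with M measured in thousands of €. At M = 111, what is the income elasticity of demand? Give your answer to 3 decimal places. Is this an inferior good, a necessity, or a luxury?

At M = 111: Q = 186.5346.
dQ/dM = 6.05 − 0.0948M = -4.47280.
η = (dQ/dM)·(M/Q) = -4.47280 × (111/186.5346) = -2.662.
η < 0 ⇒ inferior good.

-2.662 (inferior good)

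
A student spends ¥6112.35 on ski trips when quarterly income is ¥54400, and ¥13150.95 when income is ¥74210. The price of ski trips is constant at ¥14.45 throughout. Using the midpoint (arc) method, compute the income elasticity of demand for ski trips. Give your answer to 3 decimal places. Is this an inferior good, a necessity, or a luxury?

With a constant price, Q₁ = 6112.35/14.45 = 423.000 and Q₂ = 13150.95/14.45 = 910.100 (equivalently, work directly with expenditure since P cancels).
Midpoint %ΔQ = (13150.95 − 6112.35)/9631.65 = 0.73078; midpoint %ΔI = (74210 − 54400)/64305 = 0.30806.
η = 0.73078 / 0.30806 = 2.372.
η > 1 ⇒ luxury.

2.372 (luxury)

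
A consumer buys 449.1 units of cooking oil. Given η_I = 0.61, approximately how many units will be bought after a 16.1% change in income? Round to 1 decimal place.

%ΔQ ≈ η × %ΔI = 0.61 × 16.1% = 9.821%.
New Q ≈ 449.1 × (1 + 0.09821) = 493.2.

493.2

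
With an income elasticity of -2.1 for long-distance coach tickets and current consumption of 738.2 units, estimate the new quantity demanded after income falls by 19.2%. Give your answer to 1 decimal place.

%ΔQ ≈ η × %ΔI = -2.1 × (-19.2%) = 40.32%.
New Q ≈ 738.2 × (1 + 0.4032) = 1035.8.

1035.8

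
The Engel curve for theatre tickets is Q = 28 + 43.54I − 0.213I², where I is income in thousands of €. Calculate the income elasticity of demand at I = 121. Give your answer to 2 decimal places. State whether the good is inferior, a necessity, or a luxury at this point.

-0.44 (inferior good)

At I = 121: Q = 2177.8070.
dQ/dI = 43.54 − 0.426I = -8.00600.
η = (dQ/dI)·(I/Q) = -8.00600 × (121/2177.8070) = -0.44.
η < 0 ⇒ inferior good.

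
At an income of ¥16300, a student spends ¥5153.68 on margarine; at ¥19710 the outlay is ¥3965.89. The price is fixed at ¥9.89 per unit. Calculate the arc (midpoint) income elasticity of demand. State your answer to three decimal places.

-1.375

With a constant price, Q₁ = 5153.68/9.89 = 521.100 and Q₂ = 3965.89/9.89 = 401.000 (equivalently, work directly with expenditure since P cancels).
Midpoint %ΔQ = (3965.89 − 5153.68)/4559.79 = -0.26049; midpoint %ΔI = (19710 − 16300)/18005 = 0.18939.
η = -0.26049 / 0.18939 = -1.375.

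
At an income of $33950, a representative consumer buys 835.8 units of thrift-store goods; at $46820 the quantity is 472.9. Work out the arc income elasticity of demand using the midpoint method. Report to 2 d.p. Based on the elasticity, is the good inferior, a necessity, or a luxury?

-1.74 (inferior good)

ΔQ = 472.9 − 835.8 = -362.9; midpoint Q̄ = (835.8 + 472.9)/2 = 654.35.
ΔI = 46820 − 33950 = 12870; midpoint Ī = (33950 + 46820)/2 = 40385.
η = (ΔQ/Q̄) ÷ (ΔI/Ī) = (-362.9/654.35) ÷ (12870/40385) = -1.74.
η < 0 ⇒ inferior good.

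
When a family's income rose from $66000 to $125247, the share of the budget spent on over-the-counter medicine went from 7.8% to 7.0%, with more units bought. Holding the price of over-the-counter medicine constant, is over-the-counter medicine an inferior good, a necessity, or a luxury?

necessity

Quantity rises but the budget share falls as income rises, so 0 < η < 1.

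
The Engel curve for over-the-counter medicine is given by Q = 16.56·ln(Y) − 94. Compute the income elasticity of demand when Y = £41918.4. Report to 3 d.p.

0.201

At Y = 41918.4: Q = 82.256.
dQ/dY = 16.56/Y = 0.000395053 at this income.
η = (dQ/dY)·(Y/Q) = 0.000395053 × (41918.4/82.256) = 0.201.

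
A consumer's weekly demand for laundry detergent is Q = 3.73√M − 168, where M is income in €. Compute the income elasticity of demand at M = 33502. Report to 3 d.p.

0.663

At M = 33502: Q = 514.722.
dQ/dM = 3.73/(2√M) = 0.0101893 at this income.
η = (dQ/dM)·(M/Q) = 0.0101893 × (33502/514.722) = 0.663.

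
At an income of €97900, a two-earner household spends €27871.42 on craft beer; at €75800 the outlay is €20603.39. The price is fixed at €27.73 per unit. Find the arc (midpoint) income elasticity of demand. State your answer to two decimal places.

1.18

With a constant price, Q₁ = 27871.42/27.73 = 1005.100 and Q₂ = 20603.39/27.73 = 743.000 (equivalently, work directly with expenditure since P cancels).
Midpoint %ΔQ = (20603.39 − 27871.42)/24237.41 = -0.29987; midpoint %ΔI = (75800 − 97900)/86850 = -0.25446.
η = -0.29987 / -0.25446 = 1.18.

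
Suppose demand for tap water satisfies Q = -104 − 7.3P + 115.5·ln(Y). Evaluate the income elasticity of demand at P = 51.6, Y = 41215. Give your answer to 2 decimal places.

At P = 51.6, Y = 41215: Q = 746.687.
Holding P constant, ∂Q/∂Y = 115.5/Y = 0.00280238.
η_Y = (∂Q/∂Y)·(Y/Q) = 0.00280238 × (41215/746.687) = 0.15.

0.15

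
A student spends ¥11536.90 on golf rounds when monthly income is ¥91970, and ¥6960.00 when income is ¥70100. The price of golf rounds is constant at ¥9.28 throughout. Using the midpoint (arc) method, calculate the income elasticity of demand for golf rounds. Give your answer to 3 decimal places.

With a constant price, Q₁ = 11536.90/9.28 = 1243.200 and Q₂ = 6960.00/9.28 = 750.000 (equivalently, work directly with expenditure since P cancels).
Midpoint %ΔQ = (6960.00 − 11536.90)/9248.45 = -0.49488; midpoint %ΔI = (70100 − 91970)/81035 = -0.26988.
η = -0.49488 / -0.26988 = 1.834.

1.834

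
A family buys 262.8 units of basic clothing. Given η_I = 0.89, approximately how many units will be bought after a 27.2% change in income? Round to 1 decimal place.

326.4

%ΔQ ≈ η × %ΔI = 0.89 × 27.2% = 24.208%.
New Q ≈ 262.8 × (1 + 0.24208) = 326.4.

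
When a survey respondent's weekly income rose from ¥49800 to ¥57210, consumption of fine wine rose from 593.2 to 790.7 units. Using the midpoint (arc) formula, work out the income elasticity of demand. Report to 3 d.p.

ΔQ = 790.7 − 593.2 = 197.5; midpoint Q̄ = (593.2 + 790.7)/2 = 691.95.
ΔI = 57210 − 49800 = 7410; midpoint Ī = (49800 + 57210)/2 = 53505.
η = (ΔQ/Q̄) ÷ (ΔI/Ī) = (197.5/691.95) ÷ (7410/53505) = 2.061.

2.061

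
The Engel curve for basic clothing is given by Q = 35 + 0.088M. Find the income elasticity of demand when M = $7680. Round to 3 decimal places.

0.951

At M = 7680: Q = 710.840.
dQ/dM = 0.088.
η = (dQ/dM)·(M/Q) = 0.088 × (7680/710.840) = 0.951.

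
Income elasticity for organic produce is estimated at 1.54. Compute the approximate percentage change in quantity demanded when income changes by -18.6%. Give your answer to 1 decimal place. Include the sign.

%ΔQ ≈ η × %ΔI = 1.54 × (-18.6%) = -28.6%.

-28.6%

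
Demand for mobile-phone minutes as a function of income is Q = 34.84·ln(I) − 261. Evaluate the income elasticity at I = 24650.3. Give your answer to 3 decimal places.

At I = 24650.3: Q = 91.321.
dQ/dI = 34.84/I = 0.00141337 at this income.
η = (dQ/dI)·(I/Q) = 0.00141337 × (24650.3/91.321) = 0.382.

0.382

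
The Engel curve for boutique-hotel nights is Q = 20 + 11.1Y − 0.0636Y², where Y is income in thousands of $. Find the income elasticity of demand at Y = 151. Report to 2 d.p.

-4.98

At Y = 151: Q = 245.9564.
dQ/dY = 11.1 − 0.1272Y = -8.10720.
η = (dQ/dY)·(Y/Q) = -8.10720 × (151/245.9564) = -4.98.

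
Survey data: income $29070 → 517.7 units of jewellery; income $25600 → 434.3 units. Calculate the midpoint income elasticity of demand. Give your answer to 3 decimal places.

ΔQ = 434.3 − 517.7 = -83.4; midpoint Q̄ = (517.7 + 434.3)/2 = 476.
ΔI = 25600 − 29070 = -3470; midpoint Ī = (29070 + 25600)/2 = 27335.
η = (ΔQ/Q̄) ÷ (ΔI/Ī) = (-83.4/476) ÷ (-3470/27335) = 1.380.

1.380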